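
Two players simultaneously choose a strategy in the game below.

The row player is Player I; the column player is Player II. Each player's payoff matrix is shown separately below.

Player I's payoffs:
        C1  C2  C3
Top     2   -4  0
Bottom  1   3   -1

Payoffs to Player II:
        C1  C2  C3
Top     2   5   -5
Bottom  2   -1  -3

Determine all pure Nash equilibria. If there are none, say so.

none

(Top, C1): Player II can switch to C2 (2 → 5). Not NE.
(Top, C2): Player I can switch to Bottom (-4 → 3). Not NE.
(Top, C3): Player II can switch to C1 (-5 → 2). Not NE.
(Bottom, C1): Player I can switch to Top (1 → 2). Not NE.
(Bottom, C2): Player II can switch to C1 (-1 → 2). Not NE.
(Bottom, C3): Player I can switch to Top (-1 → 0). Not NE.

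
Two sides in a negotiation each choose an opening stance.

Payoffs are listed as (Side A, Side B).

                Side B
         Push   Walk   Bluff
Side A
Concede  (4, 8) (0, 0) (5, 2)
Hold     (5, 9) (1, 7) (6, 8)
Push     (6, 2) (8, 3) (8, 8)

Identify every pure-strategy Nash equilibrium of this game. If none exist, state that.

Side A against Push: payoffs 4, 5, 6 → best response Push.
Side A against Walk: payoffs 0, 1, 8 → best response Push.
Side A against Bluff: payoffs 5, 6, 8 → best response Push.
Side B against Concede: payoffs 8, 0, 2 → best response Push.
Side B against Hold: payoffs 9, 7, 8 → best response Push.
Side B against Push: payoffs 2, 3, 8 → best response Bluff.
Mutual best responses: (Push, Bluff).

Pure NE: (Push, Bluff)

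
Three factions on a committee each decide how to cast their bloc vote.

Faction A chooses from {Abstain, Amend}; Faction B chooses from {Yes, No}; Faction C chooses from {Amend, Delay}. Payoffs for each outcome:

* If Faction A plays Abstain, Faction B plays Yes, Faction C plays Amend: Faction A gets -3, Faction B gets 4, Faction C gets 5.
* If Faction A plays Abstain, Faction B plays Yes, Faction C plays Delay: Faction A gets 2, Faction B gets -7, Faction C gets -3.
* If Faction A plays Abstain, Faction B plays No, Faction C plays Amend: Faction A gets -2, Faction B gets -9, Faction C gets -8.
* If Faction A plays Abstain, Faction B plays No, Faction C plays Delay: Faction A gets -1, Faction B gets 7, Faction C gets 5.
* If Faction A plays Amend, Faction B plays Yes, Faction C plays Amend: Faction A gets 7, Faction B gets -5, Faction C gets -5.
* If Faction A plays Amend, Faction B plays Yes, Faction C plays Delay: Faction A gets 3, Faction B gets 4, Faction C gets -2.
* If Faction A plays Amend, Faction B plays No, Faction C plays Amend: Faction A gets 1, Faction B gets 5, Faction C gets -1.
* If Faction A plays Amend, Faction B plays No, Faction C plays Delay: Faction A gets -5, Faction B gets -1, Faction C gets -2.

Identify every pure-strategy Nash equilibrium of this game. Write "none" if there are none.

Pure-strategy Nash equilibria: (Abstain, No, Delay); (Amend, Yes, Delay); (Amend, No, Amend)

(Abstain, Yes, Amend): Faction A can switch to Amend (-3 → 7). Not NE.
(Abstain, Yes, Delay): Faction A can switch to Amend (2 → 3). Not NE.
(Abstain, No, Amend): Faction A can switch to Amend (-2 → 1). Not NE.
(Abstain, No, Delay): Faction A gets -1, best alternative -5; Faction B gets 7, best alternative -7; Faction C gets 5, best alternative -8. No profitable deviation — NE.
(Amend, Yes, Amend): Faction B can switch to No (-5 → 5). Not NE.
(Amend, Yes, Delay): Faction A gets 3, best alternative 2; Faction B gets 4, best alternative -1; Faction C gets -2, best alternative -5. No profitable deviation — NE.
(Amend, No, Amend): Faction A gets 1, best alternative -2; Faction B gets 5, best alternative -5; Faction C gets -1, best alternative -2. No profitable deviation — NE.
(Amend, No, Delay): Faction A can switch to Abstain (-5 → -1). Not NE.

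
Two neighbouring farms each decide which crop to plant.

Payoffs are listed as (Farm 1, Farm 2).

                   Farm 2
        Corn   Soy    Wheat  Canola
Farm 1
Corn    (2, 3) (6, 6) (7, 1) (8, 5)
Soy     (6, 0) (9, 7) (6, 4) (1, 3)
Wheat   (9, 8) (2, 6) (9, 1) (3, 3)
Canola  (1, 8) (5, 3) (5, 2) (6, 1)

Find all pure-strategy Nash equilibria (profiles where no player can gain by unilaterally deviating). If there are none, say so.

(Corn, Corn): Farm 1 can switch to Soy (2 → 6). Not NE.
(Corn, Soy): Farm 1 can switch to Soy (6 → 9). Not NE.
(Corn, Wheat): Farm 1 can switch to Wheat (7 → 9). Not NE.
(Corn, Canola): Farm 2 can switch to Soy (5 → 6). Not NE.
(Soy, Corn): Farm 1 can switch to Wheat (6 → 9). Not NE.
(Soy, Soy): Farm 1 gets 9, best alternative 6; Farm 2 gets 7, best alternative 4. No profitable deviation — NE.
(Soy, Wheat): Farm 1 can switch to Corn (6 → 7). Not NE.
(Soy, Canola): Farm 1 can switch to Corn (1 → 8). Not NE.
(Wheat, Corn): Farm 1 gets 9, best alternative 6; Farm 2 gets 8, best alternative 6. No profitable deviation — NE.
(Wheat, Soy): Farm 1 can switch to Corn (2 → 6). Not NE.
(Wheat, Wheat): Farm 2 can switch to Corn (1 → 8). Not NE.
(Wheat, Canola): Farm 1 can switch to Corn (3 → 8). Not NE.
(The remaining 4 profiles each have a profitable deviation by the same check.)

The pure Nash equilibria are (Soy, Soy), (Wheat, Corn).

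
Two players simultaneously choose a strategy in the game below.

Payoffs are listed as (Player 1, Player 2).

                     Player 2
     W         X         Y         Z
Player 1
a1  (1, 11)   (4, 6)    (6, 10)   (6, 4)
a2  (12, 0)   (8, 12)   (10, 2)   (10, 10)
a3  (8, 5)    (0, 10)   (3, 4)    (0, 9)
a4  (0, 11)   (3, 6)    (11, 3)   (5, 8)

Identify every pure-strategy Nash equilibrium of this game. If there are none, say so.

Pure NE: (a2, X)

For each strategy profile, look for a profitable unilateral deviation.
(a1, W): Player 1 can switch to a2 (1 → 12). Not NE.
(a1, X): Player 1 can switch to a2 (4 → 8). Not NE.
(a1, Y): Player 1 can switch to a2 (6 → 10). Not NE.
(a1, Z): Player 1 can switch to a2 (6 → 10). Not NE.
(a2, W): Player 2 can switch to X (0 → 12). Not NE.
(a2, X): Player 1 gets 8, best alternative 4; Player 2 gets 12, best alternative 10. No profitable deviation — NE.
(a2, Y): Player 1 can switch to a4 (10 → 11). Not NE.
(a2, Z): Player 2 can switch to X (10 → 12). Not NE.
(a3, W): Player 1 can switch to a2 (8 → 12). Not NE.
(a3, X): Player 1 can switch to a1 (0 → 4). Not NE.
(a3, Y): Player 1 can switch to a1 (3 → 6). Not NE.
(a3, Z): Player 1 can switch to a1 (0 → 6). Not NE.
(a4, W): Player 1 can switch to a1 (0 → 1). Not NE.
(The remaining 3 profiles each have a profitable deviation by the same check.)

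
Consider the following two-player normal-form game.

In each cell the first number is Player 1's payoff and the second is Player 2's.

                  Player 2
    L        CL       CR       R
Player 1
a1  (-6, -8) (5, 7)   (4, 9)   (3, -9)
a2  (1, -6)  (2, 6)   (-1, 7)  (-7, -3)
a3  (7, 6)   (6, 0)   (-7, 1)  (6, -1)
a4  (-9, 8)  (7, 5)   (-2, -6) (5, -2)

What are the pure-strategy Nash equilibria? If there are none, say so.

For each strategy profile, look for a profitable unilateral deviation.
(a1, L): Player 1 can switch to a2 (-6 → 1). Not NE.
(a1, CL): Player 1 can switch to a3 (5 → 6). Not NE.
(a1, CR): Player 1 gets 4, best alternative -1; Player 2 gets 9, best alternative 7. No profitable deviation — NE.
(a1, R): Player 1 can switch to a3 (3 → 6). Not NE.
(a2, L): Player 1 can switch to a3 (1 → 7). Not NE.
(a2, CL): Player 1 can switch to a1 (2 → 5). Not NE.
(a2, CR): Player 1 can switch to a1 (-1 → 4). Not NE.
(a3, L): Player 1 gets 7, best alternative 1; Player 2 gets 6, best alternative 1. No profitable deviation — NE.
(The remaining 8 profiles each have a profitable deviation by the same check.)

Pure-strategy Nash equilibria: (a1, CR) and (a3, L)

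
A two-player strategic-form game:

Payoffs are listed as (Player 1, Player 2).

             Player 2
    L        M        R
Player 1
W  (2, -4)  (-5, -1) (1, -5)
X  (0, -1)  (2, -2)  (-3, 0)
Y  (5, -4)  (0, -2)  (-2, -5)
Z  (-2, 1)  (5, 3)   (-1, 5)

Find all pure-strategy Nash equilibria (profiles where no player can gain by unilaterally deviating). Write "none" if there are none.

No pure-strategy Nash equilibrium.

For each player, find the best response to each opponent profile; mutual best responses are the pure NE.
Player 1 against L: payoffs 2, 0, 5, -2 → best response Y.
Player 1 against M: payoffs -5, 2, 0, 5 → best response Z.
Player 1 against R: payoffs 1, -3, -2, -1 → best response W.
Player 2 against W: payoffs -4, -1, -5 → best response M.
Player 2 against X: payoffs -1, -2, 0 → best response R.
Player 2 against Y: payoffs -4, -2, -5 → best response M.
Player 2 against Z: payoffs 1, 3, 5 → best response R.
No profile is a mutual best response for all players.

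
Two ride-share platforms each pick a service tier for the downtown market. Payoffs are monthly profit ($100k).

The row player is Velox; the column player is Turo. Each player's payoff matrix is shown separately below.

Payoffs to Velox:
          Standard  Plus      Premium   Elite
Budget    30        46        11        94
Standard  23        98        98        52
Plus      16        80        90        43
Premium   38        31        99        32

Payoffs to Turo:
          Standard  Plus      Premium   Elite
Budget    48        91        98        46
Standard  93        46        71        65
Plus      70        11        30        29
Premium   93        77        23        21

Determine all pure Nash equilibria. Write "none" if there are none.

For each player, find the best response to each opponent profile; mutual best responses are the pure NE.
Velox against Standard: payoffs 30, 23, 16, 38 → best response Premium.
Velox against Plus: payoffs 46, 98, 80, 31 → best response Standard.
Velox against Premium: payoffs 11, 98, 90, 99 → best response Premium.
Velox against Elite: payoffs 94, 52, 43, 32 → best response Budget.
Turo against Budget: payoffs 48, 91, 98, 46 → best response Premium.
Turo against Standard: payoffs 93, 46, 71, 65 → best response Standard.
Turo against Plus: payoffs 70, 11, 30, 29 → best response Standard.
Turo against Premium: payoffs 93, 77, 23, 21 → best response Standard.
Mutual best responses: (Premium, Standard).

The unique pure-strategy Nash equilibrium is (Premium, Standard).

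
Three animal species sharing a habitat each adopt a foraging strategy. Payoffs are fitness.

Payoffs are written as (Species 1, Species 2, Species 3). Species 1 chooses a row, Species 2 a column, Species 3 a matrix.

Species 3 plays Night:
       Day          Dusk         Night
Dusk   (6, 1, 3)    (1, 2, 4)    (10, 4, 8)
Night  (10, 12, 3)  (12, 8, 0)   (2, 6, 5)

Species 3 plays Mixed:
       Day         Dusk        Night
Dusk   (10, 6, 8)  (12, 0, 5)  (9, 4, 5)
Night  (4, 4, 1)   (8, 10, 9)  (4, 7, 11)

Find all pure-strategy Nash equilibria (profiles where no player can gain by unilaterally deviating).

(Dusk, Day, Mixed) and (Dusk, Night, Night) and (Night, Day, Night)

(Dusk, Day, Night): Species 1 can switch to Night (6 → 10). Not NE.
(Dusk, Day, Mixed): Species 1 gets 10, best alternative 4; Species 2 gets 6, best alternative 4; Species 3 gets 8, best alternative 3. No profitable deviation — NE.
(Dusk, Dusk, Night): Species 1 can switch to Night (1 → 12). Not NE.
(Dusk, Dusk, Mixed): Species 2 can switch to Day (0 → 6). Not NE.
(Dusk, Night, Night): Species 1 gets 10, best alternative 2; Species 2 gets 4, best alternative 2; Species 3 gets 8, best alternative 5. No profitable deviation — NE.
(Dusk, Night, Mixed): Species 2 can switch to Day (4 → 6). Not NE.
(Night, Day, Night): Species 1 gets 10, best alternative 6; Species 2 gets 12, best alternative 8; Species 3 gets 3, best alternative 1. No profitable deviation — NE.
(Night, Day, Mixed): Species 1 can switch to Dusk (4 → 10). Not NE.
(Night, Dusk, Night): Species 2 can switch to Day (8 → 12). Not NE.
(Night, Dusk, Mixed): Species 1 can switch to Dusk (8 → 12). Not NE.
(Night, Night, Night): Species 1 can switch to Dusk (2 → 10). Not NE.
(Night, Night, Mixed): Species 1 can switch to Dusk (4 → 9). Not NE.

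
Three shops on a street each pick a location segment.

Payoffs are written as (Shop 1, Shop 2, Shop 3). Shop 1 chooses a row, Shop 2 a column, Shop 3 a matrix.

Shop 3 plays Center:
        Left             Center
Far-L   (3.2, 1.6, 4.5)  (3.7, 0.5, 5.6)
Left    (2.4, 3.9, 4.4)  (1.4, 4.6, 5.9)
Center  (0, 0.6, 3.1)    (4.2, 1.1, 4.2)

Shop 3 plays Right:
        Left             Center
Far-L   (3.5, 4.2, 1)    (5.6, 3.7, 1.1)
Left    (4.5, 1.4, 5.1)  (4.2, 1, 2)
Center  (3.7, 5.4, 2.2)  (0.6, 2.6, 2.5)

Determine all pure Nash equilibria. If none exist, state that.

For each strategy profile, look for a profitable unilateral deviation.
(Far-L, Left, Center): Shop 1 gets 3.2, best alternative 2.4; Shop 2 gets 1.6, best alternative 0.5; Shop 3 gets 4.5, best alternative 1. No profitable deviation — NE.
(Far-L, Left, Right): Shop 1 can switch to Left (3.5 → 4.5). Not NE.
(Far-L, Center, Center): Shop 1 can switch to Center (3.7 → 4.2). Not NE.
(Far-L, Center, Right): Shop 2 can switch to Left (3.7 → 4.2). Not NE.
(Left, Left, Center): Shop 1 can switch to Far-L (2.4 → 3.2). Not NE.
(Left, Left, Right): Shop 1 gets 4.5, best alternative 3.7; Shop 2 gets 1.4, best alternative 1; Shop 3 gets 5.1, best alternative 4.4. No profitable deviation — NE.
(Left, Center, Center): Shop 1 can switch to Far-L (1.4 → 3.7). Not NE.
(Left, Center, Right): Shop 1 can switch to Far-L (4.2 → 5.6). Not NE.
(Center, Left, Center): Shop 1 can switch to Far-L (0 → 3.2). Not NE.
(Center, Left, Right): Shop 1 can switch to Left (3.7 → 4.5). Not NE.
(Center, Center, Center): Shop 1 gets 4.2, best alternative 3.7; Shop 2 gets 1.1, best alternative 0.6; Shop 3 gets 4.2, best alternative 2.5. No profitable deviation — NE.
(Center, Center, Right): Shop 1 can switch to Far-L (0.6 → 5.6). Not NE.

(Far-L, Left, Center); (Left, Left, Right); (Center, Center, Center)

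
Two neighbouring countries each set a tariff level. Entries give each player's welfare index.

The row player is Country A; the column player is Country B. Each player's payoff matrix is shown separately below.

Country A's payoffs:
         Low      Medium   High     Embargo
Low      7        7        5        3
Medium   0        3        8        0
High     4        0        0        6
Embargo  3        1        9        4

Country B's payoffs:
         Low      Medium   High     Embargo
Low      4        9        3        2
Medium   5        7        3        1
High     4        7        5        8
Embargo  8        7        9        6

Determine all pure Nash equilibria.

(Low, Low): Country B can switch to Medium (4 → 9). Not NE.
(Low, Medium): Country A gets 7, best alternative 3; Country B gets 9, best alternative 4. No profitable deviation — NE.
(Low, High): Country A can switch to Medium (5 → 8). Not NE.
(Low, Embargo): Country A can switch to High (3 → 6). Not NE.
(Medium, Low): Country A can switch to Low (0 → 7). Not NE.
(Medium, Medium): Country A can switch to Low (3 → 7). Not NE.
(Medium, High): Country A can switch to Embargo (8 → 9). Not NE.
(Medium, Embargo): Country A can switch to Low (0 → 3). Not NE.
(High, Low): Country A can switch to Low (4 → 7). Not NE.
(High, Medium): Country A can switch to Low (0 → 7). Not NE.
(High, High): Country A can switch to Low (0 → 5). Not NE.
(High, Embargo): Country A gets 6, best alternative 4; Country B gets 8, best alternative 7. No profitable deviation — NE.
(Embargo, Low): Country A can switch to Low (3 → 7). Not NE.
(Embargo, Medium): Country A can switch to Low (1 → 7). Not NE.
(Embargo, High): Country A gets 9, best alternative 8; Country B gets 9, best alternative 8. No profitable deviation — NE.
(The remaining 1 profile has a profitable deviation by the same check.)

(Low, Medium), (High, Embargo), (Embargo, High)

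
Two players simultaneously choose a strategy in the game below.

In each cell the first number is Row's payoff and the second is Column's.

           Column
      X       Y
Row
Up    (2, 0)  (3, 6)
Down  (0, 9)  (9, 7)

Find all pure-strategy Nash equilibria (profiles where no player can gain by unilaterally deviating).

Mark each player's best response to every combination of opponents' strategies; a profile where every player is best-responding is a pure Nash equilibrium.
Row against X: payoffs 2, 0 → best response Up.
Row against Y: payoffs 3, 9 → best response Down.
Column against Up: payoffs 0, 6 → best response Y.
Column against Down: payoffs 9, 7 → best response X.
No profile is a mutual best response for all players.

There is no pure-strategy Nash equilibrium.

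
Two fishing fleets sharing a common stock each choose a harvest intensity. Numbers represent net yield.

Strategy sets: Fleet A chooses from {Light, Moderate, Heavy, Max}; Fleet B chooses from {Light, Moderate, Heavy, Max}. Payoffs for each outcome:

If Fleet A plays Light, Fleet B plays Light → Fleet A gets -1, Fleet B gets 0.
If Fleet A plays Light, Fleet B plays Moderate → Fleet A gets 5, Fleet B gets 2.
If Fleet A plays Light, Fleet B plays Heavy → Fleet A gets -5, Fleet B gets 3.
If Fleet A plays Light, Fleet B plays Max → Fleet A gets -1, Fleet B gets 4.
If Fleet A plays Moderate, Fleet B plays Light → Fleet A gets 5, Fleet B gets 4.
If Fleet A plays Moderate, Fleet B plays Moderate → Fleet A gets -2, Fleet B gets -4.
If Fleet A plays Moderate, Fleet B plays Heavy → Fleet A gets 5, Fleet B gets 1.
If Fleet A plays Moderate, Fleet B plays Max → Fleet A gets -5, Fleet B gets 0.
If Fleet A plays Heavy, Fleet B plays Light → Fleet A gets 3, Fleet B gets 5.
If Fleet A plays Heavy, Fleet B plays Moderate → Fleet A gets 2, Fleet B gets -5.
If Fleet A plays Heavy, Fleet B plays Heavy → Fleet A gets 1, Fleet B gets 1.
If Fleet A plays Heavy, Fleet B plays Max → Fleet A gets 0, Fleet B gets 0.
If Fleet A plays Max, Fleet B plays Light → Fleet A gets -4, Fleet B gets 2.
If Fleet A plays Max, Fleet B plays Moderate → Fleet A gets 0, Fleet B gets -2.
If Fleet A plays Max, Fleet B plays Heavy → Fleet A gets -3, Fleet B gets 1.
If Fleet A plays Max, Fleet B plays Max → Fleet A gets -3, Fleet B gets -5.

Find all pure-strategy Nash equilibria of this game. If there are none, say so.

For each player, find the best response to each opponent profile; mutual best responses are the pure NE.
Fleet A against Light: payoffs -1, 5, 3, -4 → best response Moderate.
Fleet A against Moderate: payoffs 5, -2, 2, 0 → best response Light.
Fleet A against Heavy: payoffs -5, 5, 1, -3 → best response Moderate.
Fleet A against Max: payoffs -1, -5, 0, -3 → best response Heavy.
Fleet B against Light: payoffs 0, 2, 3, 4 → best response Max.
Fleet B against Moderate: payoffs 4, -4, 1, 0 → best response Light.
Fleet B against Heavy: payoffs 5, -5, 1, 0 → best response Light.
Fleet B against Max: payoffs 2, -2, 1, -5 → best response Light.
Mutual best responses: (Moderate, Light).

The unique pure-strategy Nash equilibrium is (Moderate, Light).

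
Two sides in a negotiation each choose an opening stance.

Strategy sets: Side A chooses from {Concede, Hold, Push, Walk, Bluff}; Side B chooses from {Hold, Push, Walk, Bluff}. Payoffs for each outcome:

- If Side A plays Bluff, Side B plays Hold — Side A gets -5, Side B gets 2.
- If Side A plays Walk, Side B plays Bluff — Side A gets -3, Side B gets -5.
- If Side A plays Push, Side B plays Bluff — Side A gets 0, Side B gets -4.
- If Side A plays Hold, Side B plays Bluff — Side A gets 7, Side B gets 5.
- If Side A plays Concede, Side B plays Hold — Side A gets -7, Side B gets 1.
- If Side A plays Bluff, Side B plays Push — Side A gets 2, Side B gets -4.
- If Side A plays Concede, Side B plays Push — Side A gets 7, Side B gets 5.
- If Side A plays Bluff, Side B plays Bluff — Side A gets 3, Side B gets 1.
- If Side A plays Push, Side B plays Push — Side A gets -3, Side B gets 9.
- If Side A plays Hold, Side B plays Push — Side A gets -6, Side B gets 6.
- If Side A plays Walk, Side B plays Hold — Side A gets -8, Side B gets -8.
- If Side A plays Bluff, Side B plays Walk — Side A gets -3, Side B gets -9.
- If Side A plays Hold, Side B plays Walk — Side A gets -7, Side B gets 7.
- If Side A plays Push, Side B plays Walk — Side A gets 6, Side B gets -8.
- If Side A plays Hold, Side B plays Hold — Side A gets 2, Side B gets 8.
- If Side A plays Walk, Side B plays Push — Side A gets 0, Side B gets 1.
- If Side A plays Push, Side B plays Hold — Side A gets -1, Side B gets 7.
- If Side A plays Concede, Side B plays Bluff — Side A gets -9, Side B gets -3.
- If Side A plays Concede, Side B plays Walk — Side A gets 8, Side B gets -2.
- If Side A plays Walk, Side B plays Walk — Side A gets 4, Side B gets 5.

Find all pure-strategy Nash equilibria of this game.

(Concede, Push) and (Hold, Hold)

Side A against Hold: payoffs -7, 2, -1, -8, -5 → best response Hold.
Side A against Push: payoffs 7, -6, -3, 0, 2 → best response Concede.
Side A against Walk: payoffs 8, -7, 6, 4, -3 → best response Concede.
Side A against Bluff: payoffs -9, 7, 0, -3, 3 → best response Hold.
Side B against Concede: payoffs 1, 5, -2, -3 → best response Push.
Side B against Hold: payoffs 8, 6, 7, 5 → best response Hold.
Side B against Push: payoffs 7, 9, -8, -4 → best response Push.
Side B against Walk: payoffs -8, 1, 5, -5 → best response Walk.
Side B against Bluff: payoffs 2, -4, -9, 1 → best response Hold.
Mutual best responses: (Concede, Push); (Hold, Hold).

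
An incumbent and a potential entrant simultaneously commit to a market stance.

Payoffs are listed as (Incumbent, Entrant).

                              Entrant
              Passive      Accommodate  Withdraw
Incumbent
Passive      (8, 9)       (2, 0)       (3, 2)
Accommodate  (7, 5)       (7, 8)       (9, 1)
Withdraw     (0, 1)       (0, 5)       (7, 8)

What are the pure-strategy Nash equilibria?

Incumbent against Passive: payoffs 8, 7, 0 → best response Passive.
Incumbent against Accommodate: payoffs 2, 7, 0 → best response Accommodate.
Incumbent against Withdraw: payoffs 3, 9, 7 → best response Accommodate.
Entrant against Passive: payoffs 9, 0, 2 → best response Passive.
Entrant against Accommodate: payoffs 5, 8, 1 → best response Accommodate.
Entrant against Withdraw: payoffs 1, 5, 8 → best response Withdraw.
Mutual best responses: (Passive, Passive); (Accommodate, Accommodate).

(Passive, Passive), (Accommodate, Accommodate)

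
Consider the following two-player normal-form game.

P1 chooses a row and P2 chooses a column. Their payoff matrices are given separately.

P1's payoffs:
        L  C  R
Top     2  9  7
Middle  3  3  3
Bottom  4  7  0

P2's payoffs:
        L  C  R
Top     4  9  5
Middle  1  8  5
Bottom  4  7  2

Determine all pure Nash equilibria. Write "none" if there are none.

(Top, L): P1 can switch to Middle (2 → 3). Not NE.
(Top, C): P1 gets 9, best alternative 7; P2 gets 9, best alternative 5. No profitable deviation — NE.
(Top, R): P2 can switch to C (5 → 9). Not NE.
(Middle, L): P1 can switch to Bottom (3 → 4). Not NE.
(Middle, C): P1 can switch to Top (3 → 9). Not NE.
(Middle, R): P1 can switch to Top (3 → 7). Not NE.
(Bottom, L): P2 can switch to C (4 → 7). Not NE.
(Bottom, C): P1 can switch to Top (7 → 9). Not NE.
(Bottom, R): P1 can switch to Top (0 → 7). Not NE.

(Top, C)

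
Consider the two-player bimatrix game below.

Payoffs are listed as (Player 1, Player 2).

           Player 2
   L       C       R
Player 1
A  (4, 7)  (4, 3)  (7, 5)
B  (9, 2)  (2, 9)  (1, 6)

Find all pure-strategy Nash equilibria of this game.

There is no pure-strategy Nash equilibrium.

(A, L): Player 1 can switch to B (4 → 9). Not NE.
(A, C): Player 2 can switch to L (3 → 7). Not NE.
(A, R): Player 2 can switch to L (5 → 7). Not NE.
(B, L): Player 2 can switch to C (2 → 9). Not NE.
(B, C): Player 1 can switch to A (2 → 4). Not NE.
(B, R): Player 1 can switch to A (1 → 7). Not NE.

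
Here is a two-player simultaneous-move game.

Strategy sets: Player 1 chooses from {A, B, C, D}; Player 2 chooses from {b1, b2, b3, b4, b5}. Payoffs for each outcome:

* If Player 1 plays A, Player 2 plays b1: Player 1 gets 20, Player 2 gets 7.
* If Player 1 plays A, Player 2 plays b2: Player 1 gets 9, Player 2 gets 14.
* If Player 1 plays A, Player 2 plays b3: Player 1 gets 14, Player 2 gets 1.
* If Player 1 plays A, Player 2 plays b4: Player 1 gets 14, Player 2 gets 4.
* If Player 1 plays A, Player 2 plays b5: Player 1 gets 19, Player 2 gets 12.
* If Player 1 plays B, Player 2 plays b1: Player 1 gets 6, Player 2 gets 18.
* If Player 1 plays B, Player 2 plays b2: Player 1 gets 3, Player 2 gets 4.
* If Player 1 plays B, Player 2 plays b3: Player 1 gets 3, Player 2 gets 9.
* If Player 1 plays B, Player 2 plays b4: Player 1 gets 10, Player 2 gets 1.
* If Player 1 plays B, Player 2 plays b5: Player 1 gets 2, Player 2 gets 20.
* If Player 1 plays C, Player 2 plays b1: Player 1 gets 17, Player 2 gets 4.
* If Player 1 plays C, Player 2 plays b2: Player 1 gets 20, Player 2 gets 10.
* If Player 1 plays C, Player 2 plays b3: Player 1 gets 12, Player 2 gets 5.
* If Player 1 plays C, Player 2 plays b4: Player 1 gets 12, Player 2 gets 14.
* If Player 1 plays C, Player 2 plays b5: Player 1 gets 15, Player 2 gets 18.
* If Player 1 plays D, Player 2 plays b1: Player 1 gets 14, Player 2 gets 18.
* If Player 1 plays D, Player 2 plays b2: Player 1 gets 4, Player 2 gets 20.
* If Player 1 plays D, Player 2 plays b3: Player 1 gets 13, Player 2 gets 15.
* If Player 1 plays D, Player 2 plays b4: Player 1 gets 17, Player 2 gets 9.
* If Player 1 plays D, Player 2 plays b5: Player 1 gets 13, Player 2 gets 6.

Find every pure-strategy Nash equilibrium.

(A, b1): Player 2 can switch to b2 (7 → 14). Not NE.
(A, b2): Player 1 can switch to C (9 → 20). Not NE.
(A, b3): Player 2 can switch to b1 (1 → 7). Not NE.
(A, b4): Player 1 can switch to D (14 → 17). Not NE.
(A, b5): Player 2 can switch to b2 (12 → 14). Not NE.
(B, b1): Player 1 can switch to A (6 → 20). Not NE.
(The remaining 14 profiles each have a profitable deviation by the same check.)

No pure-strategy Nash equilibrium.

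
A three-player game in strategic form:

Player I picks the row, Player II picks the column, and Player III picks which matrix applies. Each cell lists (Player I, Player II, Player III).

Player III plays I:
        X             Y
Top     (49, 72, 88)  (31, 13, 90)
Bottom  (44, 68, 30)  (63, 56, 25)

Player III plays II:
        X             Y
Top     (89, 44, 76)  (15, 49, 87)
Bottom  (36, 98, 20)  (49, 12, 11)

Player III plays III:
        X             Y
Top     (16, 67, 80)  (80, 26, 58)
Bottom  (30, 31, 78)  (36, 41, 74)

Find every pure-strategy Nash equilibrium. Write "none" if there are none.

Check each profile: it is a Nash equilibrium iff no player can strictly gain by switching unilaterally.
(Top, X, I): Player I gets 49, best alternative 44; Player II gets 72, best alternative 13; Player III gets 88, best alternative 80. No profitable deviation — NE.
(Top, X, II): Player II can switch to Y (44 → 49). Not NE.
(Top, X, III): Player I can switch to Bottom (16 → 30). Not NE.
(Top, Y, I): Player I can switch to Bottom (31 → 63). Not NE.
(Top, Y, II): Player I can switch to Bottom (15 → 49). Not NE.
(Top, Y, III): Player II can switch to X (26 → 67). Not NE.
(Bottom, X, I): Player I can switch to Top (44 → 49). Not NE.
(Bottom, X, II): Player I can switch to Top (36 → 89). Not NE.
(Bottom, X, III): Player II can switch to Y (31 → 41). Not NE.
(Bottom, Y, I): Player II can switch to X (56 → 68). Not NE.
(Bottom, Y, II): Player II can switch to X (12 → 98). Not NE.
(Bottom, Y, III): Player I can switch to Top (36 → 80). Not NE.

The unique pure-strategy Nash equilibrium is (Top, X, I).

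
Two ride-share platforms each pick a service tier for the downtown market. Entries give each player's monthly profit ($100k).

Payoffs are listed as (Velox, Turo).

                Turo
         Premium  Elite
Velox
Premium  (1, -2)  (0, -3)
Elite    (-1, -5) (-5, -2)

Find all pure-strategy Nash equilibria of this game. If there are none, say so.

(Premium, Premium)

For each strategy profile, look for a profitable unilateral deviation.
(Premium, Premium): Velox gets 1, best alternative -1; Turo gets -2, best alternative -3. No profitable deviation — NE.
(Premium, Elite): Turo can switch to Premium (-3 → -2). Not NE.
(Elite, Premium): Velox can switch to Premium (-1 → 1). Not NE.
(Elite, Elite): Velox can switch to Premium (-5 → 0). Not NE.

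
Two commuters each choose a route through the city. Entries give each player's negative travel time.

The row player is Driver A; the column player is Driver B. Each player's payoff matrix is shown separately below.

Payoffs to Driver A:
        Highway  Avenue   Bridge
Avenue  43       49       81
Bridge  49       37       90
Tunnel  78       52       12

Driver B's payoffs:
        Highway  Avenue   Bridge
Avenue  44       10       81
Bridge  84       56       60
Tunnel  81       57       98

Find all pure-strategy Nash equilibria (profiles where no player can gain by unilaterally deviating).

This game has no pure Nash equilibrium.

Mark each player's best response to every combination of opponents' strategies; a profile where every player is best-responding is a pure Nash equilibrium.
Driver A against Highway: payoffs 43, 49, 78 → best response Tunnel.
Driver A against Avenue: payoffs 49, 37, 52 → best response Tunnel.
Driver A against Bridge: payoffs 81, 90, 12 → best response Bridge.
Driver B against Avenue: payoffs 44, 10, 81 → best response Bridge.
Driver B against Bridge: payoffs 84, 56, 60 → best response Highway.
Driver B against Tunnel: payoffs 81, 57, 98 → best response Bridge.
No profile is a mutual best response for all players.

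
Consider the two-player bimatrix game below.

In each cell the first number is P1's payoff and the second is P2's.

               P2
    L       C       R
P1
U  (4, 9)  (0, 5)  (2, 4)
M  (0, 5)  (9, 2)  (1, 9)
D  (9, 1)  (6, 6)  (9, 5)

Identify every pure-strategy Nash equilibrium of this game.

There is no pure-strategy Nash equilibrium.

For each player, find the best response to each opponent profile; mutual best responses are the pure NE.
P1 against L: payoffs 4, 0, 9 → best response D.
P1 against C: payoffs 0, 9, 6 → best response M.
P1 against R: payoffs 2, 1, 9 → best response D.
P2 against U: payoffs 9, 5, 4 → best response L.
P2 against M: payoffs 5, 2, 9 → best response R.
P2 against D: payoffs 1, 6, 5 → best response C.
No profile is a mutual best response for all players.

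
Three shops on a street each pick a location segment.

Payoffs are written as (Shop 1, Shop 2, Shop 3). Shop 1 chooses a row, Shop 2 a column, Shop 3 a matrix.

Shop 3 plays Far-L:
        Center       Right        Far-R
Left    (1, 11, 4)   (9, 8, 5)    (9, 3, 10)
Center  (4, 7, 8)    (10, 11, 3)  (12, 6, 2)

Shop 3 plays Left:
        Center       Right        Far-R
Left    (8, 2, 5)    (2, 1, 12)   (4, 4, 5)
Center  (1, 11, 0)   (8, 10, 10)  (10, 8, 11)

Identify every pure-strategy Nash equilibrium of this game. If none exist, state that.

(Left, Center, Far-L): Shop 1 can switch to Center (1 → 4). Not NE.
(Left, Center, Left): Shop 2 can switch to Far-R (2 → 4). Not NE.
(Left, Right, Far-L): Shop 1 can switch to Center (9 → 10). Not NE.
(Left, Right, Left): Shop 1 can switch to Center (2 → 8). Not NE.
(Left, Far-R, Far-L): Shop 1 can switch to Center (9 → 12). Not NE.
(Left, Far-R, Left): Shop 1 can switch to Center (4 → 10). Not NE.
(Center, Center, Far-L): Shop 2 can switch to Right (7 → 11). Not NE.
(Center, Center, Left): Shop 1 can switch to Left (1 → 8). Not NE.
(The remaining 4 profiles each have a profitable deviation by the same check.)

There is no pure-strategy Nash equilibrium.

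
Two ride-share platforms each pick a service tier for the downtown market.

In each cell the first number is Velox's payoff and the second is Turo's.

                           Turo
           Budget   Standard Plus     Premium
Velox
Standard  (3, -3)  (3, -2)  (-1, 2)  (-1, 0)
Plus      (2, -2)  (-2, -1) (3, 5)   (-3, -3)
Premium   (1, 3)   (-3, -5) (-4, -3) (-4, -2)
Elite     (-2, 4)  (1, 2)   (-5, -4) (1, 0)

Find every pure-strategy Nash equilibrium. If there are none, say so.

The unique pure-strategy Nash equilibrium is (Plus, Plus).

Velox against Budget: payoffs 3, 2, 1, -2 → best response Standard.
Velox against Standard: payoffs 3, -2, -3, 1 → best response Standard.
Velox against Plus: payoffs -1, 3, -4, -5 → best response Plus.
Velox against Premium: payoffs -1, -3, -4, 1 → best response Elite.
Turo against Standard: payoffs -3, -2, 2, 0 → best response Plus.
Turo against Plus: payoffs -2, -1, 5, -3 → best response Plus.
Turo against Premium: payoffs 3, -5, -3, -2 → best response Budget.
Turo against Elite: payoffs 4, 2, -4, 0 → best response Budget.
Mutual best responses: (Plus, Plus).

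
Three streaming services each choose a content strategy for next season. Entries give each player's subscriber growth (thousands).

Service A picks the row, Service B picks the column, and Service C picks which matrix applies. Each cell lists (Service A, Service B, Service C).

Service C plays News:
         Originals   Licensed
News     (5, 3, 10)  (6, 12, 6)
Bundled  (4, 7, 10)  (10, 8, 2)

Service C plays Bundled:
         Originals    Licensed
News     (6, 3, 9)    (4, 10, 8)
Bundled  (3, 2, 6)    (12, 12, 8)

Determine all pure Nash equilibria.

(Bundled, Licensed, Bundled)

Service A against (Originals, News): payoffs 5, 4 → best response News.
Service A against (Originals, Bundled): payoffs 6, 3 → best response News.
Service A against (Licensed, News): payoffs 6, 10 → best response Bundled.
Service A against (Licensed, Bundled): payoffs 4, 12 → best response Bundled.
Service B against (News, News): payoffs 3, 12 → best response Licensed.
Service B against (News, Bundled): payoffs 3, 10 → best response Licensed.
Service B against (Bundled, News): payoffs 7, 8 → best response Licensed.
Service B against (Bundled, Bundled): payoffs 2, 12 → best response Licensed.
Service C against (News, Originals): payoffs 10, 9 → best response News.
Service C against (News, Licensed): payoffs 6, 8 → best response Bundled.
Service C against (Bundled, Originals): payoffs 10, 6 → best response News.
Service C against (Bundled, Licensed): payoffs 2, 8 → best response Bundled.
Mutual best responses: (Bundled, Licensed, Bundled).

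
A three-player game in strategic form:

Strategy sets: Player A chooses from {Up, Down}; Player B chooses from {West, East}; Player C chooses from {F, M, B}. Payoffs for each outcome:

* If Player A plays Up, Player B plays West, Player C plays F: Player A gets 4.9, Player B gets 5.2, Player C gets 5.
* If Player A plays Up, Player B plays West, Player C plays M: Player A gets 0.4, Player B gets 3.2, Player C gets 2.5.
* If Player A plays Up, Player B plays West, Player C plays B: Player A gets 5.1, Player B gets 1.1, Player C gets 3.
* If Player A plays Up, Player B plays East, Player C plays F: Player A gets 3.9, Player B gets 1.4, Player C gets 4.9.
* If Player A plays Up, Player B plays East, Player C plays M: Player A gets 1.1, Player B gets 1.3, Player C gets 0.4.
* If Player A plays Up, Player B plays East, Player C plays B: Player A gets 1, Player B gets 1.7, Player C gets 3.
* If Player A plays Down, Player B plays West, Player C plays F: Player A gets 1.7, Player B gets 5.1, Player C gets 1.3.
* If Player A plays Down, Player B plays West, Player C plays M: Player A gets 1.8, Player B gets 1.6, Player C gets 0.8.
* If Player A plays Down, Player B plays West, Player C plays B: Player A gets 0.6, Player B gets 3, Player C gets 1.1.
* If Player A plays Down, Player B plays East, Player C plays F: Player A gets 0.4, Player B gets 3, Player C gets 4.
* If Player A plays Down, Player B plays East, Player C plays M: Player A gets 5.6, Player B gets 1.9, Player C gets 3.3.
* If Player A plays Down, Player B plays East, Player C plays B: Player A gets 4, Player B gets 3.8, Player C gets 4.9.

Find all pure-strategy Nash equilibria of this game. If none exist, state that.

For each player, find the best response to each opponent profile; mutual best responses are the pure NE.
Player A against (West, F): payoffs 4.9, 1.7 → best response Up.
Player A against (West, M): payoffs 0.4, 1.8 → best response Down.
Player A against (West, B): payoffs 5.1, 0.6 → best response Up.
Player A against (East, F): payoffs 3.9, 0.4 → best response Up.
Player A against (East, M): payoffs 1.1, 5.6 → best response Down.
Player A against (East, B): payoffs 1, 4 → best response Down.
Player B against (Up, F): payoffs 5.2, 1.4 → best response West.
Player B against (Up, M): payoffs 3.2, 1.3 → best response West.
Player B against (Up, B): payoffs 1.1, 1.7 → best response East.
Player B against (Down, F): payoffs 5.1, 3 → best response West.
Player B against (Down, M): payoffs 1.6, 1.9 → best response East.
Player B against (Down, B): payoffs 3, 3.8 → best response East.
Player C against (Up, West): payoffs 5, 2.5, 3 → best response F.
Player C against (Up, East): payoffs 4.9, 0.4, 3 → best response F.
Player C against (Down, West): payoffs 1.3, 0.8, 1.1 → best response F.
Player C against (Down, East): payoffs 4, 3.3, 4.9 → best response B.
Mutual best responses: (Up, West, F); (Down, East, B).

Pure-strategy Nash equilibria: (Up, West, F); (Down, East, B)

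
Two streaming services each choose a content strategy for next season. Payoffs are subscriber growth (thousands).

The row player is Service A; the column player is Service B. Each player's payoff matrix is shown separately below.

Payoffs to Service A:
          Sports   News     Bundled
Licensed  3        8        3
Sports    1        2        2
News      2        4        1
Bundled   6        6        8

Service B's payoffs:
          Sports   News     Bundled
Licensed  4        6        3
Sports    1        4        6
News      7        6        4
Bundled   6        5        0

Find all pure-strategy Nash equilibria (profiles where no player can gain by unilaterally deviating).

Check each profile: it is a Nash equilibrium iff no player can strictly gain by switching unilaterally.
(Licensed, Sports): Service A can switch to Bundled (3 → 6). Not NE.
(Licensed, News): Service A gets 8, best alternative 6; Service B gets 6, best alternative 4. No profitable deviation — NE.
(Licensed, Bundled): Service A can switch to Bundled (3 → 8). Not NE.
(Sports, Sports): Service A can switch to Licensed (1 → 3). Not NE.
(Sports, News): Service A can switch to Licensed (2 → 8). Not NE.
(Sports, Bundled): Service A can switch to Licensed (2 → 3). Not NE.
(News, Sports): Service A can switch to Licensed (2 → 3). Not NE.
(News, News): Service A can switch to Licensed (4 → 8). Not NE.
(News, Bundled): Service A can switch to Licensed (1 → 3). Not NE.
(Bundled, Sports): Service A gets 6, best alternative 3; Service B gets 6, best alternative 5. No profitable deviation — NE.
(Bundled, News): Service A can switch to Licensed (6 → 8). Not NE.
(Bundled, Bundled): Service B can switch to Sports (0 → 6). Not NE.

(Licensed, News) and (Bundled, Sports)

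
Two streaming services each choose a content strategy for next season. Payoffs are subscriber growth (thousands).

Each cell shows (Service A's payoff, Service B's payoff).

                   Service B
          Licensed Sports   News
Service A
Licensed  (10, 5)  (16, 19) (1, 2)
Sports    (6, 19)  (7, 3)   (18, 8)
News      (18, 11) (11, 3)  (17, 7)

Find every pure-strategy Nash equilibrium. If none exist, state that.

Pure-strategy Nash equilibria: (Licensed, Sports); (News, Licensed)

Service A against Licensed: payoffs 10, 6, 18 → best response News.
Service A against Sports: payoffs 16, 7, 11 → best response Licensed.
Service A against News: payoffs 1, 18, 17 → best response Sports.
Service B against Licensed: payoffs 5, 19, 2 → best response Sports.
Service B against Sports: payoffs 19, 3, 8 → best response Licensed.
Service B against News: payoffs 11, 3, 7 → best response Licensed.
Mutual best responses: (Licensed, Sports); (News, Licensed).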